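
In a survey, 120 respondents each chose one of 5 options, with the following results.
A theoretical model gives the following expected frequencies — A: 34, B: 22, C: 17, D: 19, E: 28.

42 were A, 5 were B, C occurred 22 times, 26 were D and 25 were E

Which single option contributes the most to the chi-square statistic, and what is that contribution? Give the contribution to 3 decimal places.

B, 13.136

A: (42 − 34)²/34 = 64/34 = 1.8824
B: (5 − 22)²/22 = 289/22 = 13.1364
C: (22 − 17)²/17 = 25/17 = 1.4706
D: (26 − 19)²/19 = 49/19 = 2.5789
E: (25 − 28)²/28 = 9/28 = 0.3214
The largest term is for B: 13.136.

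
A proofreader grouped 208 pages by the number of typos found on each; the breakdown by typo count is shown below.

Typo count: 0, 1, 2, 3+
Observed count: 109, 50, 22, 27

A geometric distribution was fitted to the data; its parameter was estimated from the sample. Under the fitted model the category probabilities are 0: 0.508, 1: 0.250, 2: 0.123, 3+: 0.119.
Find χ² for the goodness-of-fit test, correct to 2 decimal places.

Expected counts E_i = n·p_i: 208×0.508 = 105.664, 208×0.250 = 52, 208×0.123 = 25.584, 208×0.119 = 24.752.
χ² = (109−105.664)²/105.664 + (50−52)²/52 + (22−25.584)²/25.584 + (27−24.752)²/24.752
   = 0.105 + 0.077 + 0.502 + 0.204
Sum = 0.89

0.89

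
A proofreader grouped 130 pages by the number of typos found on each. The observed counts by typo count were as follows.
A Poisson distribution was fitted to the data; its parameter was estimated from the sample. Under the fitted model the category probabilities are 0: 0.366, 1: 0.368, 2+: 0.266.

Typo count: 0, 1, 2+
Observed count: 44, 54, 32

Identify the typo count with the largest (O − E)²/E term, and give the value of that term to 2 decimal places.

Expected counts E_i = n·p_i: 130×0.366 = 47.58, 130×0.368 = 47.84, 130×0.266 = 34.58.
cat         O        E   (O−E)²/E
0          44    47.58      0.269
1          54    47.84      0.793
2+         32    34.58      0.192
The largest term is for 1: 0.79.

1, 0.79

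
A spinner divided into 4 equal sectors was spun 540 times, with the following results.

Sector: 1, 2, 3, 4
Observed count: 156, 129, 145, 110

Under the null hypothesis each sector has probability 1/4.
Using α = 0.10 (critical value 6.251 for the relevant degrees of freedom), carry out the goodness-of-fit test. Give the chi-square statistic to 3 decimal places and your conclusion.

Expected count for each of the 4 categories: 540/4 = 135.
χ² = (156−135)²/135 + (129−135)²/135 + (145−135)²/135 + (110−135)²/135
   = 3.2667 + 0.2667 + 0.7407 + 4.6296
Sum = 8.904
df = 3. Since 8.904 > 6.251, we reject H₀.

8.904; reject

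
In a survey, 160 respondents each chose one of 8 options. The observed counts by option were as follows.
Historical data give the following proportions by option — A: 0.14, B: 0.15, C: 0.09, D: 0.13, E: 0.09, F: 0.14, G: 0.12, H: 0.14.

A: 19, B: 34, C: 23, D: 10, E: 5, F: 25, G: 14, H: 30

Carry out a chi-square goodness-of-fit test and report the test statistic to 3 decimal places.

25.851

Expected counts E_i = n·p_i: 160×0.14 = 22.4, 160×0.15 = 24, 160×0.09 = 14.4, 160×0.13 = 20.8, 160×0.09 = 14.4, 160×0.14 = 22.4, 160×0.12 = 19.2, 160×0.14 = 22.4.
cat         O        E   (O−E)²/E
A          19     22.4     0.5161
B          34       24     4.1667
C          23     14.4     5.1361
D          10     20.8     5.6077
E           5     14.4     6.1361
F          25     22.4     0.3018
G          14     19.2     1.4083
H          30     22.4     2.5786
Sum = 25.851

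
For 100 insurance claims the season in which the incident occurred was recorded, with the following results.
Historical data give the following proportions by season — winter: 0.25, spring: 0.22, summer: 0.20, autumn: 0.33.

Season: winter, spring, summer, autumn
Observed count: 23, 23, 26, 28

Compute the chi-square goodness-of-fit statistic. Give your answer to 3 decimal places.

Expected counts E_i = n·p_i: 100×0.25 = 25, 100×0.22 = 22, 100×0.20 = 20, 100×0.33 = 33.
χ² = (23−25)²/25 + (23−22)²/22 + (26−20)²/20 + (28−33)²/33
   = 0.1600 + 0.0455 + 1.8000 + 0.7576
Sum = 2.763

2.763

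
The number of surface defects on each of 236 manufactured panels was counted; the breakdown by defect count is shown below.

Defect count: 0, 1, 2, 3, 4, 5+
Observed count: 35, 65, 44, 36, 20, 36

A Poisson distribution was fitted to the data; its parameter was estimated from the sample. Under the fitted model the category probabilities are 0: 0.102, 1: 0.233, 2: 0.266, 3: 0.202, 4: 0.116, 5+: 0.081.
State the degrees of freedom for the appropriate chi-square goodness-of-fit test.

4

There are k = 6 categories and 1 parameter estimated from the data, so df = 6 − 1 − 1 = 4.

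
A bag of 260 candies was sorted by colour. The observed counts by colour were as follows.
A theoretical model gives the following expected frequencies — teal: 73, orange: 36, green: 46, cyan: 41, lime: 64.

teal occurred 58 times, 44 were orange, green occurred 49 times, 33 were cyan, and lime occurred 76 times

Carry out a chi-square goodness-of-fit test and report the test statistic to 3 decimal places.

8.867

cat         O        E   (O−E)²/E
teal       58       73     3.0822
orange     44       36     1.7778
green      49       46     0.1957
cyan       33       41     1.5610
lime       76       64     2.2500
Sum = 8.867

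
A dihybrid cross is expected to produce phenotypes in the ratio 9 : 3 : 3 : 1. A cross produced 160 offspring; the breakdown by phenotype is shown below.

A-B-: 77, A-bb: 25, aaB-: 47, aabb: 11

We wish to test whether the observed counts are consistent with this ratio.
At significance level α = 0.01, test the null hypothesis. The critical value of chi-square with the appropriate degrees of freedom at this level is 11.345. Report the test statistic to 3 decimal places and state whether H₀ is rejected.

Ratio total = 16. Expected counts: 160×9/16 = 90, 160×3/16 = 30, 160×3/16 = 30, 160×1/16 = 10.
A-B-: (77 − 90)²/90 = 169/90 = 1.8778
A-bb: (25 − 30)²/30 = 25/30 = 0.8333
aaB-: (47 − 30)²/30 = 289/30 = 9.6333
aabb: (11 − 10)²/10 = 1/10 = 0.1000
Sum = 12.444
df = 3. Since 12.444 > 11.345, we reject H₀.

12.444; reject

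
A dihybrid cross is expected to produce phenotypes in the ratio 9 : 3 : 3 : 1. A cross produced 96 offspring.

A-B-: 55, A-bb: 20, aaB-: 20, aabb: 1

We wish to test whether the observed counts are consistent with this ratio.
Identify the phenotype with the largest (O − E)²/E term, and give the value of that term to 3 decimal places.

Ratio total = 16. Expected counts: 96×9/16 = 54, 96×3/16 = 18, 96×3/16 = 18, 96×1/16 = 6.
cat         O        E   (O−E)²/E
A-B-       55       54     0.0185
A-bb       20       18     0.2222
aaB-       20       18     0.2222
aabb        1        6     4.1667
The largest term is for aabb: 4.167.

aabb, 4.167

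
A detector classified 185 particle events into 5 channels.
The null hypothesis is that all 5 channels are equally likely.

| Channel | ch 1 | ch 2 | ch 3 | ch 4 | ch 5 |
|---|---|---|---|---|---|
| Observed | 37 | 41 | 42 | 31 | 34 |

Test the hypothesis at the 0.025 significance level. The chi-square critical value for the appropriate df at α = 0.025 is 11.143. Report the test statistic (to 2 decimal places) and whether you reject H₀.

Under H₀ each category has probability 1/5, so each expected count is 185/5 = 37.
ch 1: (37 − 37)²/37 = 0/37 = 0.000
ch 2: (41 − 37)²/37 = 16/37 = 0.432
ch 3: (42 − 37)²/37 = 25/37 = 0.676
ch 4: (31 − 37)²/37 = 36/37 = 0.973
ch 5: (34 − 37)²/37 = 9/37 = 0.243
Sum = 2.32
df = 4. Since 2.32 < 11.143, we do not reject H₀.

2.32; do not reject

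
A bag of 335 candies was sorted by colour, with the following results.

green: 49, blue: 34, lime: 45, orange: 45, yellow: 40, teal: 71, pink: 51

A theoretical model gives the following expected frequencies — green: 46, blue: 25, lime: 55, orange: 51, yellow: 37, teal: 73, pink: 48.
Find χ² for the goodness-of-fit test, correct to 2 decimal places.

χ² = (49−46)²/46 + (34−25)²/25 + (45−55)²/55 + (45−51)²/51 + (40−37)²/37 + (71−73)²/73 + (51−48)²/48
   = 0.196 + 3.240 + 1.818 + 0.706 + 0.243 + 0.055 + 0.188
Sum = 6.45

6.45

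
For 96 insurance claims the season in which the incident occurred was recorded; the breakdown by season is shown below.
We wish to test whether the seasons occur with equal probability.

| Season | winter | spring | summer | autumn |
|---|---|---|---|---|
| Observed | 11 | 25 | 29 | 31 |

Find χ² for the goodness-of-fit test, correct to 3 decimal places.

10.167

Expected count for each of the 4 categories: 96/4 = 24.
winter: (11 − 24)²/24 = 169/24 = 7.0417
spring: (25 − 24)²/24 = 1/24 = 0.0417
summer: (29 − 24)²/24 = 25/24 = 1.0417
autumn: (31 − 24)²/24 = 49/24 = 2.0417
Sum = 10.167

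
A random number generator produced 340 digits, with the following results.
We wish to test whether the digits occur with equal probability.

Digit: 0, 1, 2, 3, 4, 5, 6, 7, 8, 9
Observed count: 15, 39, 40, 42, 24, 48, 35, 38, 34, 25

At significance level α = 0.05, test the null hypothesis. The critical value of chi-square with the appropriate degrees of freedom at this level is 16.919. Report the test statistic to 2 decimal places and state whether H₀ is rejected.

25.88; reject

Under H₀ each category has probability 1/10, so each expected count is 340/10 = 34.
cat         O        E   (O−E)²/E
0          15       34     10.618
1          39       34      0.735
2          40       34      1.059
3          42       34      1.882
4          24       34      2.941
5          48       34      5.765
6          35       34      0.029
7          38       34      0.471
8          34       34      0.000
9          25       34      2.382
Sum = 25.88
df = 9. Since 25.88 > 16.919, we reject H₀.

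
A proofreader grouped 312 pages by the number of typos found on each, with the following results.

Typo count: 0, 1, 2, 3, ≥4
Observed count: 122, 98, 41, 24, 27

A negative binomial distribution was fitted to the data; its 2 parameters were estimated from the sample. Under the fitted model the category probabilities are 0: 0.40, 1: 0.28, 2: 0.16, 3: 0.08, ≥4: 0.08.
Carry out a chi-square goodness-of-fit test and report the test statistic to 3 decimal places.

Expected counts E_i = n·p_i: 312×0.40 = 124.8, 312×0.28 = 87.36, 312×0.16 = 49.92, 312×0.08 = 24.96, 312×0.08 = 24.96.
cat         O        E   (O−E)²/E
0         122    124.8     0.0628
1          98    87.36     1.2959
2          41    49.92     1.5939
3          24    24.96     0.0369
≥4         27    24.96     0.1667
Sum = 3.156

3.156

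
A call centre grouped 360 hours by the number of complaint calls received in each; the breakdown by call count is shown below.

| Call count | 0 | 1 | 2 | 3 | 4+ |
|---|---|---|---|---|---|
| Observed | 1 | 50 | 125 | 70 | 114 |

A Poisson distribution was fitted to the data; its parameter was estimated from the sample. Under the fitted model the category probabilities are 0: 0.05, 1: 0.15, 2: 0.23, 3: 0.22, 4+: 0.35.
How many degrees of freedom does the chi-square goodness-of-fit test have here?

There are k = 5 categories and 1 parameter estimated from the data, so df = 5 − 1 − 1 = 3.

3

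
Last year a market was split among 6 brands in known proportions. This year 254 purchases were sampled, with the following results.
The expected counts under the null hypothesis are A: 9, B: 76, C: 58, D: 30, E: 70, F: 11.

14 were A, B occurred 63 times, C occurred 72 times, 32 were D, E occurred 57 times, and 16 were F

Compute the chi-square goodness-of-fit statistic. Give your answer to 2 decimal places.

13.20

A: (14 − 9)²/9 = 25/9 = 2.778
B: (63 − 76)²/76 = 169/76 = 2.224
C: (72 − 58)²/58 = 196/58 = 3.379
D: (32 − 30)²/30 = 4/30 = 0.133
E: (57 − 70)²/70 = 169/70 = 2.414
F: (16 − 11)²/11 = 25/11 = 2.273
Sum = 13.20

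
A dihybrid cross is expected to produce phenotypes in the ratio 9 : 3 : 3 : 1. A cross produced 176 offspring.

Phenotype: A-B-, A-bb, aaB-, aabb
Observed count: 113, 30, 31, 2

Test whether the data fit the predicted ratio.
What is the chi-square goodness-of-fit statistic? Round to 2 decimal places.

Ratio total = 16. Expected counts: 176×9/16 = 99, 176×3/16 = 33, 176×3/16 = 33, 176×1/16 = 11.
A-B-: (113 − 99)²/99 = 196/99 = 1.980
A-bb: (30 − 33)²/33 = 9/33 = 0.273
aaB-: (31 − 33)²/33 = 4/33 = 0.121
aabb: (2 − 11)²/11 = 81/11 = 7.364
Sum = 9.74

9.74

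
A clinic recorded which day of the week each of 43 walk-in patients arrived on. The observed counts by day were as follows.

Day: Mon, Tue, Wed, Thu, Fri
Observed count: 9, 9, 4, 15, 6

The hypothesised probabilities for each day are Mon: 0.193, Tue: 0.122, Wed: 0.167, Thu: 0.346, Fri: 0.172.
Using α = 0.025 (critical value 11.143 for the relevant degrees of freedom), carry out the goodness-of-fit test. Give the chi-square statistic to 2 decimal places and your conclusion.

Expected counts E_i = n·p_i: 43×0.193 = 8.299, 43×0.122 = 5.246, 43×0.167 = 7.181, 43×0.346 = 14.878, 43×0.172 = 7.396.
Mon: (9 − 8.299)²/8.299 = 0.491401/8.299 = 0.059
Tue: (9 − 5.246)²/5.246 = 14.092516/5.246 = 2.686
Wed: (4 − 7.181)²/7.181 = 10.118761/7.181 = 1.409
Thu: (15 − 14.878)²/14.878 = 0.014884/14.878 = 0.001
Fri: (6 − 7.396)²/7.396 = 1.948816/7.396 = 0.263
Sum = 4.42
df = 4. Since 4.42 < 11.143, we do not reject H₀.

4.42; do not reject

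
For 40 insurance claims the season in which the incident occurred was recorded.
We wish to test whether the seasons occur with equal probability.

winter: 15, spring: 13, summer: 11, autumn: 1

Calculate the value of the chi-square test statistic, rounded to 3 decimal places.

Under H₀ each category has probability 1/4, so each expected count is 40/4 = 10.
winter: (15 − 10)²/10 = 25/10 = 2.5000
spring: (13 − 10)²/10 = 9/10 = 0.9000
summer: (11 − 10)²/10 = 1/10 = 0.1000
autumn: (1 − 10)²/10 = 81/10 = 8.1000
Sum = 11.600

11.600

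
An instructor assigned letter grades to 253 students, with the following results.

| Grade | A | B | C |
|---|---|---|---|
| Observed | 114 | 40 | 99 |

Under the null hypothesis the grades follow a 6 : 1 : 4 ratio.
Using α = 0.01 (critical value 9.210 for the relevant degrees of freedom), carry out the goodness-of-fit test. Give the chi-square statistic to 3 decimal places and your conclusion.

17.272; reject

Ratio total = 11. Expected counts: 253×6/11 = 138, 253×1/11 = 23, 253×4/11 = 92.
A: (114 − 138)²/138 = 576/138 = 4.1739
B: (40 − 23)²/23 = 289/23 = 12.5652
C: (99 − 92)²/92 = 49/92 = 0.5326
Sum = 17.272
df = 2. Since 17.272 > 9.210, we reject H₀.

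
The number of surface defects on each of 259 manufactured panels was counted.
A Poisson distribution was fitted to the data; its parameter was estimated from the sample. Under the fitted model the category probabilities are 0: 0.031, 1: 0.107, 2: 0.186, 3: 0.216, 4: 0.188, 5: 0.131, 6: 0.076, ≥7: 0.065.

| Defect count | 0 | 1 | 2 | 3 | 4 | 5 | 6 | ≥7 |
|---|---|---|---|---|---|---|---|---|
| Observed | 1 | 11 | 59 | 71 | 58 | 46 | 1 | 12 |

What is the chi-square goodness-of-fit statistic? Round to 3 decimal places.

47.915

Expected counts E_i = n·p_i: 259×0.031 = 8.029, 259×0.107 = 27.713, 259×0.186 = 48.174, 259×0.216 = 55.944, 259×0.188 = 48.692, 259×0.131 = 33.929, 259×0.076 = 19.684, 259×0.065 = 16.835.
cat         O        E   (O−E)²/E
0           1    8.029     6.1535
1          11   27.713    10.0792
2          59   48.174     2.4329
3          71   55.944     4.0520
4          58   48.692     1.7793
5          46   33.929     4.2945
6           1   19.684    17.7348
≥7         12   16.835     1.3886
Sum = 47.915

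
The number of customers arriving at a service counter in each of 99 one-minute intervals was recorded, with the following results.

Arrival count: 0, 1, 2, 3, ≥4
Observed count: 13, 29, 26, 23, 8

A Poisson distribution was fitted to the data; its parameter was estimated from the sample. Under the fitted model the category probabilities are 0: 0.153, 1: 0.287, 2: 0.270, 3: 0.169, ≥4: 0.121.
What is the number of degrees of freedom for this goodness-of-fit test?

There are k = 5 categories and 1 parameter estimated from the data, so df = 5 − 1 − 1 = 3.

3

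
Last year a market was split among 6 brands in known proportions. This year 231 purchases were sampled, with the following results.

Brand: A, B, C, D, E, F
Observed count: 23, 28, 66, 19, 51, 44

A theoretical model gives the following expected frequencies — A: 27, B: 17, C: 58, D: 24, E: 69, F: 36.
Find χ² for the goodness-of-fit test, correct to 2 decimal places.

16.33

cat         O        E   (O−E)²/E
A          23       27      0.593
B          28       17      7.118
C          66       58      1.103
D          19       24      1.042
E          51       69      4.696
F          44       36      1.778
Sum = 16.33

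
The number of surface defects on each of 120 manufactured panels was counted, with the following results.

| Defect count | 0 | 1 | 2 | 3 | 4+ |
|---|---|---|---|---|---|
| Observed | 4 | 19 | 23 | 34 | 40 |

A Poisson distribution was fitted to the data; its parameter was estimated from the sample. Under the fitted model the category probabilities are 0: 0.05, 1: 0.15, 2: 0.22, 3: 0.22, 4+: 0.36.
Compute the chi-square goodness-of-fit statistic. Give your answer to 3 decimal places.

Expected counts E_i = n·p_i: 120×0.05 = 6, 120×0.15 = 18, 120×0.22 = 26.4, 120×0.22 = 26.4, 120×0.36 = 43.2.
0: (4 − 6)²/6 = 4/6 = 0.6667
1: (19 − 18)²/18 = 1/18 = 0.0556
2: (23 − 26.4)²/26.4 = 11.56/26.4 = 0.4379
3: (34 − 26.4)²/26.4 = 57.76/26.4 = 2.1879
4+: (40 − 43.2)²/43.2 = 10.24/43.2 = 0.2370
Sum = 3.585

3.585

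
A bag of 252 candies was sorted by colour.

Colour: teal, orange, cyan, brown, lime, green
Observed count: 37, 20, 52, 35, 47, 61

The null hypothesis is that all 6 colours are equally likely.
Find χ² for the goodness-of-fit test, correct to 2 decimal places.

Expected count for each of the 6 categories: 252/6 = 42.
teal: (37 − 42)²/42 = 25/42 = 0.595
orange: (20 − 42)²/42 = 484/42 = 11.524
cyan: (52 − 42)²/42 = 100/42 = 2.381
brown: (35 − 42)²/42 = 49/42 = 1.167
lime: (47 − 42)²/42 = 25/42 = 0.595
green: (61 − 42)²/42 = 361/42 = 8.595
Sum = 24.86

24.86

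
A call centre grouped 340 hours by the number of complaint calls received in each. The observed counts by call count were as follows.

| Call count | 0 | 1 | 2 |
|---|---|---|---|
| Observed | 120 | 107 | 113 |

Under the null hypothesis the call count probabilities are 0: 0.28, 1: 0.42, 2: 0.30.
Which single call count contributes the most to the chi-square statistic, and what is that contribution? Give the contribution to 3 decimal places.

1, 8.975

Expected counts E_i = n·p_i: 340×0.28 = 95.2, 340×0.42 = 142.8, 340×0.30 = 102.
χ² = (120−95.2)²/95.2 + (107−142.8)²/142.8 + (113−102)²/102
   = 6.4605 + 8.9751 + 1.1863
The largest term is for 1: 8.975.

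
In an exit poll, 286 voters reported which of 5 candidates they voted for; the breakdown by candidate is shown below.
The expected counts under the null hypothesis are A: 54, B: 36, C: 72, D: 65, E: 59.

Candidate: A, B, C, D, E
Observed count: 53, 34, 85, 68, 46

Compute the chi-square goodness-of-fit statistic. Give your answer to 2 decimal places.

5.48

A: (53 − 54)²/54 = 1/54 = 0.019
B: (34 − 36)²/36 = 4/36 = 0.111
C: (85 − 72)²/72 = 169/72 = 2.347
D: (68 − 65)²/65 = 9/65 = 0.138
E: (46 − 59)²/59 = 169/59 = 2.864
Sum = 5.48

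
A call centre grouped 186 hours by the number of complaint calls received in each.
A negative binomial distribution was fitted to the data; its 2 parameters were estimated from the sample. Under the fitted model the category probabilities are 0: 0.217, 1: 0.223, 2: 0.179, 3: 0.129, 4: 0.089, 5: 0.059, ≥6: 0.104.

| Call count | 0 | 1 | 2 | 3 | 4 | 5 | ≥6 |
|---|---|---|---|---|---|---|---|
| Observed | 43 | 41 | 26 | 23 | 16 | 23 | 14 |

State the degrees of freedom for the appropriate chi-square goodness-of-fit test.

4

There are k = 7 categories and 2 parameters estimated from the data, so df = 7 − 1 − 2 = 4.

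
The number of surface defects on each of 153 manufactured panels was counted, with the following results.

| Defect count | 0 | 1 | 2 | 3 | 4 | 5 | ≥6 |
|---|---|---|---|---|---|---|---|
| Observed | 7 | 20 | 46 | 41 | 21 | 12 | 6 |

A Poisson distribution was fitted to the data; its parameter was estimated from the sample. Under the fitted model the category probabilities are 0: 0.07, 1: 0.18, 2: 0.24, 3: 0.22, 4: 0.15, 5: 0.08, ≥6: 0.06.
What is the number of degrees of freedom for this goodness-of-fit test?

5

There are k = 7 categories and 1 parameter estimated from the data, so df = 7 − 1 − 1 = 5.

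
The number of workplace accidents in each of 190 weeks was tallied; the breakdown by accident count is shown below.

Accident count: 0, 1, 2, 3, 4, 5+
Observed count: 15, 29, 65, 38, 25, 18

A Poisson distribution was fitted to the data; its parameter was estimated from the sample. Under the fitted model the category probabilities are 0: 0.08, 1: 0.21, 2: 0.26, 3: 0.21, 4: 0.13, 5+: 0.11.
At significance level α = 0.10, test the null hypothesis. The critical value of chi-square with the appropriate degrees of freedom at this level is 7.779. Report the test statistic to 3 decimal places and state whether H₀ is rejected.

8.403; reject

Expected counts E_i = n·p_i: 190×0.08 = 15.2, 190×0.21 = 39.9, 190×0.26 = 49.4, 190×0.21 = 39.9, 190×0.13 = 24.7, 190×0.11 = 20.9.
0: (15 − 15.2)²/15.2 = 0.04/15.2 = 0.0026
1: (29 − 39.9)²/39.9 = 118.81/39.9 = 2.9777
2: (65 − 49.4)²/49.4 = 243.36/49.4 = 4.9263
3: (38 − 39.9)²/39.9 = 3.61/39.9 = 0.0905
4: (25 − 24.7)²/24.7 = 0.09/24.7 = 0.0036
5+: (18 − 20.9)²/20.9 = 8.41/20.9 = 0.4024
Sum = 8.403
df = 4. Since 8.403 > 7.779, we reject H₀.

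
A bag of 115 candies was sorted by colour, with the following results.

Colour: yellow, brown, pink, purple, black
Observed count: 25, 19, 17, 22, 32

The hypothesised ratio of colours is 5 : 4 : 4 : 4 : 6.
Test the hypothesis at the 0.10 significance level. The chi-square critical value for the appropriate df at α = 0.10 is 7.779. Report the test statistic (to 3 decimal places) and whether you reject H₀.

Ratio total = 23. Expected counts: 115×5/23 = 25, 115×4/23 = 20, 115×4/23 = 20, 115×4/23 = 20, 115×6/23 = 30.
χ² = (25−25)²/25 + (19−20)²/20 + (17−20)²/20 + (22−20)²/20 + (32−30)²/30
   = 0.0000 + 0.0500 + 0.4500 + 0.2000 + 0.1333
Sum = 0.833
df = 4. Since 0.833 < 7.779, we do not reject H₀.

0.833; do not reject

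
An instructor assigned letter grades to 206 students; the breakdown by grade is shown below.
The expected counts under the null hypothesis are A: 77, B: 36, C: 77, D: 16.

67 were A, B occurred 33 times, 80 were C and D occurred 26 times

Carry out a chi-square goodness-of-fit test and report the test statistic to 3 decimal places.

7.916

χ² = (67−77)²/77 + (33−36)²/36 + (80−77)²/77 + (26−16)²/16
   = 1.2987 + 0.2500 + 0.1169 + 6.2500
Sum = 7.916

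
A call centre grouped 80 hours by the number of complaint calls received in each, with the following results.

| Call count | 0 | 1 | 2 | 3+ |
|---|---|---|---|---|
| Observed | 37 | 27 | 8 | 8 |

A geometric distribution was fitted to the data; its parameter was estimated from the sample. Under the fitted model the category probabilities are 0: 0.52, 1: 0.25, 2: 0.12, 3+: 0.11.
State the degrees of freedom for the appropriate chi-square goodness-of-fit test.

2

There are k = 4 categories and 1 parameter estimated from the data, so df = 4 − 1 − 1 = 2.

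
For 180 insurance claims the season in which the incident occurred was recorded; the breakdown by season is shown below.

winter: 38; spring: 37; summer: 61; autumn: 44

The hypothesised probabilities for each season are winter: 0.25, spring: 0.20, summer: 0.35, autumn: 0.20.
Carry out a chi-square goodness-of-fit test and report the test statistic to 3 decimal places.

2.958

Expected counts E_i = n·p_i: 180×0.25 = 45, 180×0.20 = 36, 180×0.35 = 63, 180×0.20 = 36.
winter: (38 − 45)²/45 = 49/45 = 1.0889
spring: (37 − 36)²/36 = 1/36 = 0.0278
summer: (61 − 63)²/63 = 4/63 = 0.0635
autumn: (44 − 36)²/36 = 64/36 = 1.7778
Sum = 2.958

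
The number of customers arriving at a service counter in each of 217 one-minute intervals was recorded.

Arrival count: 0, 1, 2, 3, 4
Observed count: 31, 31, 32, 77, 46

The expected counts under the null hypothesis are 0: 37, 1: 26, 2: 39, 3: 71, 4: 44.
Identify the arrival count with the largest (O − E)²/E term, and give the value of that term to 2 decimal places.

χ² = (31−37)²/37 + (31−26)²/26 + (32−39)²/39 + (77−71)²/71 + (46−44)²/44
   = 0.973 + 0.962 + 1.256 + 0.507 + 0.091
The largest term is for 2: 1.26.

2, 1.26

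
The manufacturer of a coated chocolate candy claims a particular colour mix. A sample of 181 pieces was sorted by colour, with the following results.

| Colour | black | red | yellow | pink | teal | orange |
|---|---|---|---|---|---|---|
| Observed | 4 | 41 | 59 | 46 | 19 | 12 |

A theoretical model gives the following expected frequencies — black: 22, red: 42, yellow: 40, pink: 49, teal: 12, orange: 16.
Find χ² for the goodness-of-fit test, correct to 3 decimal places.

29.043

χ² = (4−22)²/22 + (41−42)²/42 + (59−40)²/40 + (46−49)²/49 + (19−12)²/12 + (12−16)²/16
   = 14.7273 + 0.0238 + 9.0250 + 0.1837 + 4.0833 + 1.0000
Sum = 29.043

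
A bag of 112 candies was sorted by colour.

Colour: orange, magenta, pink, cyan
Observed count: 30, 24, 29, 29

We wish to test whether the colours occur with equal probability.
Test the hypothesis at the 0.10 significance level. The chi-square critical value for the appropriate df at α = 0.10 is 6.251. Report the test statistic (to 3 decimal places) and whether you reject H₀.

Expected count for each of the 4 categories: 112/4 = 28.
χ² = (30−28)²/28 + (24−28)²/28 + (29−28)²/28 + (29−28)²/28
   = 0.1429 + 0.5714 + 0.0357 + 0.0357
Sum = 0.786
df = 3. Since 0.786 < 6.251, we do not reject H₀.

0.786; do not reject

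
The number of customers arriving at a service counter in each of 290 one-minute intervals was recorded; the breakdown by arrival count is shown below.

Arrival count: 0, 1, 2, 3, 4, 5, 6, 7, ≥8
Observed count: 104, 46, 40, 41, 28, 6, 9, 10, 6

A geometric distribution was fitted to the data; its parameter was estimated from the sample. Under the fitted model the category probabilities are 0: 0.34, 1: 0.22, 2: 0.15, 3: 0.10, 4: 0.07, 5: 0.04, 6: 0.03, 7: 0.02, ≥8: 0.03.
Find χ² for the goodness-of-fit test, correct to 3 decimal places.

Expected counts E_i = n·p_i: 290×0.34 = 98.6, 290×0.22 = 63.8, 290×0.15 = 43.5, 290×0.10 = 29, 290×0.07 = 20.3, 290×0.04 = 11.6, 290×0.03 = 8.7, 290×0.02 = 5.8, 290×0.03 = 8.7.
cat         O        E   (O−E)²/E
0         104     98.6     0.2957
1          46     63.8     4.9661
2          40     43.5     0.2816
3          41       29     4.9655
4          28     20.3     2.9207
5           6     11.6     2.7034
6           9      8.7     0.0103
7          10      5.8     3.0414
≥8          6      8.7     0.8379
Sum = 20.023

20.023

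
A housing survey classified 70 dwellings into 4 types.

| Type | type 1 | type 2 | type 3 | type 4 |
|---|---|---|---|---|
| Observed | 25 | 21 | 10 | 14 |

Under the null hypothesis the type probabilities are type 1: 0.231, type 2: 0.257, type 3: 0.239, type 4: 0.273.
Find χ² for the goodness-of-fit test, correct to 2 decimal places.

Expected counts E_i = n·p_i: 70×0.231 = 16.17, 70×0.257 = 17.99, 70×0.239 = 16.73, 70×0.273 = 19.11.
cat         O        E   (O−E)²/E
type 1     25    16.17      4.822
type 2     21    17.99      0.504
type 3     10    16.73      2.707
type 4     14    19.11      1.366
Sum = 9.40

9.40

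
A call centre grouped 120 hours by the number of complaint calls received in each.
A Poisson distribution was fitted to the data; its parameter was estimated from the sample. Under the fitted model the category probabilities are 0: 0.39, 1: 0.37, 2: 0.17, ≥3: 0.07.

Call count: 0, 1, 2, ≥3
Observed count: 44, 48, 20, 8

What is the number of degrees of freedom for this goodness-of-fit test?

2

There are k = 4 categories and 1 parameter estimated from the data, so df = 4 − 1 − 1 = 2.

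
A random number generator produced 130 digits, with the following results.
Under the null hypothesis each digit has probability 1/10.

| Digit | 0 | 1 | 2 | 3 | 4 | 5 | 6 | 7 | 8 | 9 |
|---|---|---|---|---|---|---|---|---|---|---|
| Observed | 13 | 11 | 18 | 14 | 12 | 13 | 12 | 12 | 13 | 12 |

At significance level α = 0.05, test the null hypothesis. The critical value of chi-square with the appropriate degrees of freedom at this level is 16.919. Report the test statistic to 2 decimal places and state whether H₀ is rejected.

Under H₀ each category has probability 1/10, so each expected count is 130/10 = 13.
χ² = (13−13)²/13 + (11−13)²/13 + (18−13)²/13 + (14−13)²/13 + (12−13)²/13 + (13−13)²/13 + (12−13)²/13 + (12−13)²/13 + (13−13)²/13 + (12−13)²/13
   = 0.000 + 0.308 + 1.923 + 0.077 + 0.077 + 0.000 + 0.077 + 0.077 + 0.000 + 0.077
Sum = 2.62
df = 9. Since 2.62 < 16.919, we do not reject H₀.

2.62; do not reject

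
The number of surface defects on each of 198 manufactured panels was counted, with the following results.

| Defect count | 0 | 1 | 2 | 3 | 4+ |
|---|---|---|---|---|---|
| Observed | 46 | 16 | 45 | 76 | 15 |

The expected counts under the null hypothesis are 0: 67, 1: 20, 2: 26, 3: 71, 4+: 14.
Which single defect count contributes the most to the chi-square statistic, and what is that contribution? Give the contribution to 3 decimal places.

2, 13.885

0: (46 − 67)²/67 = 441/67 = 6.5821
1: (16 − 20)²/20 = 16/20 = 0.8000
2: (45 − 26)²/26 = 361/26 = 13.8846
3: (76 − 71)²/71 = 25/71 = 0.3521
4+: (15 − 14)²/14 = 1/14 = 0.0714
The largest term is for 2: 13.885.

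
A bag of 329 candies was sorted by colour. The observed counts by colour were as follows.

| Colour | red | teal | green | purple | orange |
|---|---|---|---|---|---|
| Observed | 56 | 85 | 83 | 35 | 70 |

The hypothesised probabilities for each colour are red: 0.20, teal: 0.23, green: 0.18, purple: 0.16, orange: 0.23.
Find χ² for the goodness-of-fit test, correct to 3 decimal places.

18.495

Expected counts E_i = n·p_i: 329×0.20 = 65.8, 329×0.23 = 75.67, 329×0.18 = 59.22, 329×0.16 = 52.64, 329×0.23 = 75.67.
red: (56 − 65.8)²/65.8 = 96.04/65.8 = 1.4596
teal: (85 − 75.67)²/75.67 = 87.0489/75.67 = 1.1504
green: (83 − 59.22)²/59.22 = 565.4884/59.22 = 9.5489
purple: (35 − 52.64)²/52.64 = 311.1696/52.64 = 5.9113
orange: (70 − 75.67)²/75.67 = 32.1489/75.67 = 0.4249
Sum = 18.495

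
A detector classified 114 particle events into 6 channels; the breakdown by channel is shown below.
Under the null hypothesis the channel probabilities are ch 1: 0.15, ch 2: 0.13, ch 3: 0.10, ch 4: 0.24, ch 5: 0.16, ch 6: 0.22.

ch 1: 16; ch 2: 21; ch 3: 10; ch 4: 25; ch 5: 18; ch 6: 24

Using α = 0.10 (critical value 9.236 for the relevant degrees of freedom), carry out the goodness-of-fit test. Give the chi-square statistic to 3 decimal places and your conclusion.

3.073; do not reject

Expected counts E_i = n·p_i: 114×0.15 = 17.1, 114×0.13 = 14.82, 114×0.10 = 11.4, 114×0.24 = 27.36, 114×0.16 = 18.24, 114×0.22 = 25.08.
cat         O        E   (O−E)²/E
ch 1       16     17.1     0.0708
ch 2       21    14.82     2.5771
ch 3       10     11.4     0.1719
ch 4       25    27.36     0.2036
ch 5       18    18.24     0.0032
ch 6       24    25.08     0.0465
Sum = 3.073
df = 5. Since 3.073 < 9.236, we do not reject H₀.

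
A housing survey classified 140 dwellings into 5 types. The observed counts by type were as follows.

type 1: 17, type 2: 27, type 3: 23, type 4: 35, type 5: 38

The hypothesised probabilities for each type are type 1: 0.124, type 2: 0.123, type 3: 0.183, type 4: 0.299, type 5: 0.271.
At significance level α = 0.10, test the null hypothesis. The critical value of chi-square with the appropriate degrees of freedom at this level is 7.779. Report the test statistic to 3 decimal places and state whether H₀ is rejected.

Expected counts E_i = n·p_i: 140×0.124 = 17.36, 140×0.123 = 17.22, 140×0.183 = 25.62, 140×0.299 = 41.86, 140×0.271 = 37.94.
χ² = (17−17.36)²/17.36 + (27−17.22)²/17.22 + (23−25.62)²/25.62 + (35−41.86)²/41.86 + (38−37.94)²/37.94
   = 0.0075 + 5.5545 + 0.2679 + 1.1242 + 0.0001
Sum = 6.954
df = 4. Since 6.954 < 7.779, we do not reject H₀.

6.954; do not reject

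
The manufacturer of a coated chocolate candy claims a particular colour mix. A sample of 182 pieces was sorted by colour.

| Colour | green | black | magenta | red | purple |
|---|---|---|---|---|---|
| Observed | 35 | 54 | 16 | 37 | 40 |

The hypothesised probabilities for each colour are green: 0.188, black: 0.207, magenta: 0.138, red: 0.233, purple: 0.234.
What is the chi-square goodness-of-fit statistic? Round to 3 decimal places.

11.248

Expected counts E_i = n·p_i: 182×0.188 = 34.216, 182×0.207 = 37.674, 182×0.138 = 25.116, 182×0.233 = 42.406, 182×0.234 = 42.588.
green: (35 − 34.216)²/34.216 = 0.614656/34.216 = 0.0180
black: (54 − 37.674)²/37.674 = 266.538276/37.674 = 7.0749
magenta: (16 − 25.116)²/25.116 = 83.101456/25.116 = 3.3087
red: (37 − 42.406)²/42.406 = 29.224836/42.406 = 0.6892
purple: (40 − 42.588)²/42.588 = 6.697744/42.588 = 0.1573
Sum = 11.248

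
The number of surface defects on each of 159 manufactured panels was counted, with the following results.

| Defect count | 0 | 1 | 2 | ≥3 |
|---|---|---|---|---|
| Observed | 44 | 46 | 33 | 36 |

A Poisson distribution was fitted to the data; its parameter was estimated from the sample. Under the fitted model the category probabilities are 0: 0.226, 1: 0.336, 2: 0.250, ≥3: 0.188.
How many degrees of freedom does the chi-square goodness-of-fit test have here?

There are k = 4 categories and 1 parameter estimated from the data, so df = 4 − 1 − 1 = 2.

2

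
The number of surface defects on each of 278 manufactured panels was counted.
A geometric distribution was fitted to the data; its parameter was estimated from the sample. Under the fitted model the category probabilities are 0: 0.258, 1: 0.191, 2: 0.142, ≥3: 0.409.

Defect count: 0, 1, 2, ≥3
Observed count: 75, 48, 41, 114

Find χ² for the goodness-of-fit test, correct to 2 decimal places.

0.70

Expected counts E_i = n·p_i: 278×0.258 = 71.724, 278×0.191 = 53.098, 278×0.142 = 39.476, 278×0.409 = 113.702.
cat         O        E   (O−E)²/E
0          75   71.724      0.150
1          48   53.098      0.489
2          41   39.476      0.059
≥3        114  113.702      0.001
Sum = 0.70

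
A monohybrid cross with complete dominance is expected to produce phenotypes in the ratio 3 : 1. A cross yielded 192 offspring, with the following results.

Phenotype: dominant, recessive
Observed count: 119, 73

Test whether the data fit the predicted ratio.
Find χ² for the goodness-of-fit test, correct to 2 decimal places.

17.36

Ratio total = 4. Expected counts: 192×3/4 = 144, 192×1/4 = 48.
cat            O        E   (O−E)²/E
dominant     119      144      4.340
recessive     73       48     13.021
Sum = 17.36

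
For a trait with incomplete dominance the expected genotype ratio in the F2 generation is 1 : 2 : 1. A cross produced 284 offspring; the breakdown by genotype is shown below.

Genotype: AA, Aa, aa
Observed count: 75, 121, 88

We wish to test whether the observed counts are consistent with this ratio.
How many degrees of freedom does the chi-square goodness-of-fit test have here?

There are k = 3 categories and no parameters were estimated from the data, so df = 3 − 1 = 2.

2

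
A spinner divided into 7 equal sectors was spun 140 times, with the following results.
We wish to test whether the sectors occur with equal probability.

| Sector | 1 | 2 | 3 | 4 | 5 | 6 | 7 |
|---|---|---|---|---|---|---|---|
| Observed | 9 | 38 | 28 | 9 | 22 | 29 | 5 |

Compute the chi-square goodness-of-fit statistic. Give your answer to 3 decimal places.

47.000

Under H₀ each category has probability 1/7, so each expected count is 140/7 = 20.
χ² = (9−20)²/20 + (38−20)²/20 + (28−20)²/20 + (9−20)²/20 + (22−20)²/20 + (29−20)²/20 + (5−20)²/20
   = 6.0500 + 16.2000 + 3.2000 + 6.0500 + 0.2000 + 4.0500 + 11.2500
Sum = 47.000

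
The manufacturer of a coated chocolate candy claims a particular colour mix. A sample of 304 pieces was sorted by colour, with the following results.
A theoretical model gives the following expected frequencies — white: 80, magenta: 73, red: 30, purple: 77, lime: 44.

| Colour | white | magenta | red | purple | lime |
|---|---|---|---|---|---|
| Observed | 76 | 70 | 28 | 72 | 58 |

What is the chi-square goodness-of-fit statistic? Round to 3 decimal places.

white: (76 − 80)²/80 = 16/80 = 0.2000
magenta: (70 − 73)²/73 = 9/73 = 0.1233
red: (28 − 30)²/30 = 4/30 = 0.1333
purple: (72 − 77)²/77 = 25/77 = 0.3247
lime: (58 − 44)²/44 = 196/44 = 4.4545
Sum = 5.236

5.236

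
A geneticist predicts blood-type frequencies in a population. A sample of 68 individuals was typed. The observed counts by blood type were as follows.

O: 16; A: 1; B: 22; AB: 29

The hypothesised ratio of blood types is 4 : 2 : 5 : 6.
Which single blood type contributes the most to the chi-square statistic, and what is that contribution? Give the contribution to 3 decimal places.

A, 6.125

Ratio total = 17. Expected counts: 68×4/17 = 16, 68×2/17 = 8, 68×5/17 = 20, 68×6/17 = 24.
cat         O        E   (O−E)²/E
O          16       16     0.0000
A           1        8     6.1250
B          22       20     0.2000
AB         29       24     1.0417
The largest term is for A: 6.125.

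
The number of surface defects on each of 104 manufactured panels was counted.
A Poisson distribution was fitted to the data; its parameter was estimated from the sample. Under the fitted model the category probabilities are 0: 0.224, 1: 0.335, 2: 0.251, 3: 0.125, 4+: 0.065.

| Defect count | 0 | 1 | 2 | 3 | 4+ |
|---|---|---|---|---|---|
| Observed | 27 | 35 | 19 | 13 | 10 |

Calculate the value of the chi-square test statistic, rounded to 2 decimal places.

Expected counts E_i = n·p_i: 104×0.224 = 23.296, 104×0.335 = 34.84, 104×0.251 = 26.104, 104×0.125 = 13, 104×0.065 = 6.76.
χ² = (27−23.296)²/23.296 + (35−34.84)²/34.84 + (19−26.104)²/26.104 + (13−13)²/13 + (10−6.76)²/6.76
   = 0.589 + 0.001 + 1.933 + 0.000 + 1.553
Sum = 4.08

4.08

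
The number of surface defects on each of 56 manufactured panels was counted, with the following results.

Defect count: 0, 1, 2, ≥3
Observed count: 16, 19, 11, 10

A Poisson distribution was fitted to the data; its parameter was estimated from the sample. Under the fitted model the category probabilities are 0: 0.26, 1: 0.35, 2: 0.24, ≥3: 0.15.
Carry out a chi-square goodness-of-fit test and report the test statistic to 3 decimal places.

0.909

Expected counts E_i = n·p_i: 56×0.26 = 14.56, 56×0.35 = 19.6, 56×0.24 = 13.44, 56×0.15 = 8.4.
cat         O        E   (O−E)²/E
0          16    14.56     0.1424
1          19     19.6     0.0184
2          11    13.44     0.4430
≥3         10      8.4     0.3048
Sum = 0.909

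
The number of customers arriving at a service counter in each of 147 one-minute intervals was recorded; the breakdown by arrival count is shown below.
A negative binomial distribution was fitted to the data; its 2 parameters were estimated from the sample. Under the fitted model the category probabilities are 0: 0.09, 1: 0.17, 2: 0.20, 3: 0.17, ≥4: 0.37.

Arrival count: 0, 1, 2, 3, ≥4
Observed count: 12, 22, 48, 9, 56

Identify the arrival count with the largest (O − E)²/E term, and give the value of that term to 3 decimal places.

Expected counts E_i = n·p_i: 147×0.09 = 13.23, 147×0.17 = 24.99, 147×0.20 = 29.4, 147×0.17 = 24.99, 147×0.37 = 54.39.
χ² = (12−13.23)²/13.23 + (22−24.99)²/24.99 + (48−29.4)²/29.4 + (9−24.99)²/24.99 + (56−54.39)²/54.39
   = 0.1144 + 0.3577 + 11.7673 + 10.2313 + 0.0477
The largest term is for 2: 11.767.

2, 11.767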